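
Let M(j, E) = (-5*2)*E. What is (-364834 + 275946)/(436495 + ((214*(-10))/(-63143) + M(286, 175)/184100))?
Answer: -2952256521584/14497404400835 ≈ -0.20364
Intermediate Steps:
M(j, E) = -10*E
(-364834 + 275946)/(436495 + ((214*(-10))/(-63143) + M(286, 175)/184100)) = (-364834 + 275946)/(436495 + ((214*(-10))/(-63143) - 10*175/184100)) = -88888/(436495 + (-2140*(-1/63143) - 1750*1/184100)) = -88888/(436495 + (2140/63143 - 5/526)) = -88888/(436495 + 809925/33213218) = -88888/14497404400835/33213218 = -88888*33213218/14497404400835 = -2952256521584/14497404400835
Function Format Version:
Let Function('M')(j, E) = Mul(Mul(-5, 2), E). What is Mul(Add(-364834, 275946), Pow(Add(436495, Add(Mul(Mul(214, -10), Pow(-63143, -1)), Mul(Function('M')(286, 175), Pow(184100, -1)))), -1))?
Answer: Rational(-2952256521584, 14497404400835) ≈ -0.20364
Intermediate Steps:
Function('M')(j, E) = Mul(-10, E)
Mul(Add(-364834, 275946), Pow(Add(436495, Add(Mul(Mul(214, -10), Pow(-63143, -1)), Mul(Function('M')(286, 175), Pow(184100, -1)))), -1)) = Mul(Add(-364834, 275946), Pow(Add(436495, Add(Mul(Mul(214, -10), Pow(-63143, -1)), Mul(Mul(-10, 175), Pow(184100, -1)))), -1)) = Mul(-88888, Pow(Add(436495, Add(Mul(-2140, Rational(-1, 63143)), Mul(-1750, Rational(1, 184100)))), -1)) = Mul(-88888, Pow(Add(436495, Add(Rational(2140, 63143), Rational(-5, 526))), -1)) = Mul(-88888, Pow(Add(436495, Rational(809925, 33213218)), -1)) = Mul(-88888, Pow(Rational(14497404400835, 33213218), -1)) = Mul(-88888, Rational(33213218, 14497404400835)) = Rational(-2952256521584, 14497404400835)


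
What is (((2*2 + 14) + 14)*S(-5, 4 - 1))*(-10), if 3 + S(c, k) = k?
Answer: 0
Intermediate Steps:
S(c, k) = -3 + k
(((2*2 + 14) + 14)*S(-5, 4 - 1))*(-10) = (((2*2 + 14) + 14)*(-3 + (4 - 1)))*(-10) = (((4 + 14) + 14)*(-3 + 3))*(-10) = ((18 + 14)*0)*(-10) = (32*0)*(-10) = 0*(-10) = 0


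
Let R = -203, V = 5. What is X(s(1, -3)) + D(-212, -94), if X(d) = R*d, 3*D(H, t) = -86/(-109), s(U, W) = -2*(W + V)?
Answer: 265610/327 ≈ 812.26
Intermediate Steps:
s(U, W) = -10 - 2*W (s(U, W) = -2*(W + 5) = -2*(5 + W) = -10 - 2*W)
D(H, t) = 86/327 (D(H, t) = (-86/(-109))/3 = (-86*(-1/109))/3 = (⅓)*(86/109) = 86/327)
X(d) = -203*d
X(s(1, -3)) + D(-212, -94) = -203*(-10 - 2*(-3)) + 86/327 = -203*(-10 + 6) + 86/327 = -203*(-4) + 86/327 = 812 + 86/327 = 265610/327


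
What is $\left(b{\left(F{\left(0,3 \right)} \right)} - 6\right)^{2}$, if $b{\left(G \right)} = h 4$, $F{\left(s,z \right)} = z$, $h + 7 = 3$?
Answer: $484$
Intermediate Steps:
$h = -4$ ($h = -7 + 3 = -4$)
$b{\left(G \right)} = -16$ ($b{\left(G \right)} = \left(-4\right) 4 = -16$)
$\left(b{\left(F{\left(0,3 \right)} \right)} - 6\right)^{2} = \left(-16 - 6\right)^{2} = \left(-22\right)^{2} = 484$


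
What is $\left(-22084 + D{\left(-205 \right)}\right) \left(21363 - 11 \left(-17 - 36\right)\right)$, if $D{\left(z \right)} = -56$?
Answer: $-485884440$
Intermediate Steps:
$\left(-22084 + D{\left(-205 \right)}\right) \left(21363 - 11 \left(-17 - 36\right)\right) = \left(-22084 - 56\right) \left(21363 - 11 \left(-17 - 36\right)\right) = - 22140 \left(21363 - -583\right) = - 22140 \left(21363 + 583\right) = \left(-22140\right) 21946 = -485884440$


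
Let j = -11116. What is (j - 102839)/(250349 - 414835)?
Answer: 113955/164486 ≈ 0.69279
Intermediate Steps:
(j - 102839)/(250349 - 414835) = (-11116 - 102839)/(250349 - 414835) = -113955/(-164486) = -113955*(-1/164486) = 113955/164486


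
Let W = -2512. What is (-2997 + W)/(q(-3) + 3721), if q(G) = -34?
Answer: -5509/3687 ≈ -1.4942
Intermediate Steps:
(-2997 + W)/(q(-3) + 3721) = (-2997 - 2512)/(-34 + 3721) = -5509/3687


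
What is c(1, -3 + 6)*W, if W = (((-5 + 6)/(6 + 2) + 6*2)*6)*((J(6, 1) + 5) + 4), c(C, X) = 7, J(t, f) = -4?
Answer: 10185/4 ≈ 2546.3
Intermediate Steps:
W = 1455/4 (W = (((-5 + 6)/(6 + 2) + 6*2)*6)*((-4 + 5) + 4) = ((1/8 + 12)*6)*(1 + 4) = ((1*(⅛) + 12)*6)*5 = ((⅛ + 12)*6)*5 = ((97/8)*6)*5 = (291/4)*5 = 1455/4 ≈ 363.75)
c(1, -3 + 6)*W = 7*(1455/4) = 10185/4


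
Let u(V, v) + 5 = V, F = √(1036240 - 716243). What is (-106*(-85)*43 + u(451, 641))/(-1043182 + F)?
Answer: -404625261432/1088228365127 - 387876*√319997/1088228365127 ≈ -0.37202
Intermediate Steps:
F = √319997 ≈ 565.68
u(V, v) = -5 + V
(-106*(-85)*43 + u(451, 641))/(-1043182 + F) = (-106*(-85)*43 + (-5 + 451))/(-1043182 + √319997) = (9010*43 + 446)/(-1043182 + √319997) = (387430 + 446)/(-1043182 + √319997) = 387876/(-1043182 + √319997)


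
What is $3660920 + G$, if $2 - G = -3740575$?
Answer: $7401497$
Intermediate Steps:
$G = 3740577$ ($G = 2 - -3740575 = 2 + 3740575 = 3740577$)
$3660920 + G = 3660920 + 3740577 = 7401497$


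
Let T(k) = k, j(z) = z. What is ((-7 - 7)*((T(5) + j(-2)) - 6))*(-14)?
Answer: -588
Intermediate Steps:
((-7 - 7)*((T(5) + j(-2)) - 6))*(-14) = ((-7 - 7)*((5 - 2) - 6))*(-14) = -14*(3 - 6)*(-14) = -14*(-3)*(-14) = 42*(-14) = -588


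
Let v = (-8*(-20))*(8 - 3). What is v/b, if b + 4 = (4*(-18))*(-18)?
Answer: 200/323 ≈ 0.61919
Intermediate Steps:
v = 800 (v = 160*5 = 800)
b = 1292 (b = -4 + (4*(-18))*(-18) = -4 - 72*(-18) = -4 + 1296 = 1292)
v/b = 800/1292 = 800*(1/1292) = 200/323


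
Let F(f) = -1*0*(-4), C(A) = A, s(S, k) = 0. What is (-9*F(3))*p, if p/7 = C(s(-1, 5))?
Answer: 0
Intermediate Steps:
p = 0 (p = 7*0 = 0)
F(f) = 0 (F(f) = 0*(-4) = 0)
(-9*F(3))*p = -9*0*0 = 0*0 = 0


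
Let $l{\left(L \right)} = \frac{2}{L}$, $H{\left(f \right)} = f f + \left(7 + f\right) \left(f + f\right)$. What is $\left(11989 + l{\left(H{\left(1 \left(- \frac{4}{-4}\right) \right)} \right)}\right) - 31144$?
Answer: $- \frac{325633}{17} \approx -19155.0$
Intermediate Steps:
$H{\left(f \right)} = f^{2} + 2 f \left(7 + f\right)$ ($H{\left(f \right)} = f^{2} + \left(7 + f\right) 2 f = f^{2} + 2 f \left(7 + f\right)$)
$\left(11989 + l{\left(H{\left(1 \left(- \frac{4}{-4}\right) \right)} \right)}\right) - 31144 = \left(11989 + \frac{2}{1 \left(- \frac{4}{-4}\right) \left(14 + 3 \cdot 1 \left(- \frac{4}{-4}\right)\right)}\right) - 31144 = \left(11989 + \frac{2}{1 \left(\left(-4\right) \left(- \frac{1}{4}\right)\right) \left(14 + 3 \cdot 1 \left(\left(-4\right) \left(- \frac{1}{4}\right)\right)\right)}\right) - 31144 = \left(11989 + \frac{2}{1 \cdot 1 \left(14 + 3 \cdot 1 \cdot 1\right)}\right) - 31144 = \left(11989 + \frac{2}{1 \left(14 + 3 \cdot 1\right)}\right) - 31144 = \left(11989 + \frac{2}{1 \left(14 + 3\right)}\right) - 31144 = \left(11989 + \frac{2}{1 \cdot 17}\right) - 31144 = \left(11989 + \frac{2}{17}\right) - 31144 = \frac{203815}{17} - 31144 = - \frac{325633}{17}$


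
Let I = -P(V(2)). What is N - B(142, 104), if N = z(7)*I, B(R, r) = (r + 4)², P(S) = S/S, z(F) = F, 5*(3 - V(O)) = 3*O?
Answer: -11671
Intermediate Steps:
V(O) = 3 - 3*O/5
P(S) = 1
I = -1 (I = -1*1 = -1)
B(R, r) = (4 + r)²
N = -7 (N = 7*(-1) = -7)
N - B(142, 104) = -7 - (4 + 104)² = -7 - 1*108² = -7 - 1*11664 = -7 - 11664 = -11671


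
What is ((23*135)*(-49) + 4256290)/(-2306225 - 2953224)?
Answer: -4104145/5259449 ≈ -0.78034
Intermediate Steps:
((23*135)*(-49) + 4256290)/(-2306225 - 2953224) = (3105*(-49) + 4256290)/(-5259449) = (-152145 + 4256290)*(-1/5259449) = 4104145*(-1/5259449) = -4104145/5259449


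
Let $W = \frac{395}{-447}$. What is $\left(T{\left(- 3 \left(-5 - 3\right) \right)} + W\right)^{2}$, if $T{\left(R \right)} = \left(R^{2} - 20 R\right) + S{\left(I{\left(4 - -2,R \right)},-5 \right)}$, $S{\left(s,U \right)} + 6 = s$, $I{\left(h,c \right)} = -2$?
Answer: $\frac{1516401481}{199809} \approx 7589.3$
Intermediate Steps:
$S{\left(s,U \right)} = -6 + s$
$W = - \frac{395}{447}$ ($W = 395 \left(- \frac{1}{447}\right) = - \frac{395}{447} \approx -0.88367$)
$T{\left(R \right)} = -8 + R^{2} - 20 R$ ($T{\left(R \right)} = \left(R^{2} - 20 R\right) - 8 = -8 + R^{2} - 20 R$)
$\left(T{\left(- 3 \left(-5 - 3\right) \right)} + W\right)^{2} = \left(\left(-8 + \left(- 3 \left(-5 - 3\right)\right)^{2} - 20 \left(- 3 \left(-5 - 3\right)\right)\right) - \frac{395}{447}\right)^{2} = \left(\left(-8 + \left(\left(-3\right) \left(-8\right)\right)^{2} - 20 \left(\left(-3\right) \left(-8\right)\right)\right) - \frac{395}{447}\right)^{2} = \left(\left(-8 + 24^{2} - 480\right) - \frac{395}{447}\right)^{2} = \left(\left(-8 + 576 - 480\right) - \frac{395}{447}\right)^{2} = \left(88 - \frac{395}{447}\right)^{2} = \left(\frac{38941}{447}\right)^{2} = \frac{1516401481}{199809}$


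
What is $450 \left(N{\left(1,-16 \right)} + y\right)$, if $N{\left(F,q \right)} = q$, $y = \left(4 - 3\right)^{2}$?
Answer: $-6750$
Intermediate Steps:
$y = 1$ ($y = 1^{2} = 1$)
$450 \left(N{\left(1,-16 \right)} + y\right) = 450 \left(-16 + 1\right) = 450 \left(-15\right) = -6750$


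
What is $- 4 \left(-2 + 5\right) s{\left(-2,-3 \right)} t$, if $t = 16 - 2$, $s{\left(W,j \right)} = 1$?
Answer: $-168$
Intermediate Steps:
$t = 14$
$- 4 \left(-2 + 5\right) s{\left(-2,-3 \right)} t = - 4 \left(-2 + 5\right) 1 \cdot 14 = \left(-4\right) 3 \cdot 1 \cdot 14 = \left(-12\right) 1 \cdot 14 = \left(-12\right) 14 = -168$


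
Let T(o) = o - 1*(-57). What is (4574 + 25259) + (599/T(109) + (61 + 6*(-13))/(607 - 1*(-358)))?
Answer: 4779523483/160190 ≈ 29837.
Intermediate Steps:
T(o) = 57 + o (T(o) = o + 57 = 57 + o)
(4574 + 25259) + (599/T(109) + (61 + 6*(-13))/(607 - 1*(-358))) = (4574 + 25259) + (599/(57 + 109) + (61 + 6*(-13))/(607 - 1*(-358))) = 29833 + (599/166 + (61 - 78)/(607 + 358)) = 29833 + (599*(1/166) - 17/965) = 29833 + (599/166 - 17*1/965) = 29833 + (599/166 - 17/965) = 29833 + 575213/160190 = 4779523483/160190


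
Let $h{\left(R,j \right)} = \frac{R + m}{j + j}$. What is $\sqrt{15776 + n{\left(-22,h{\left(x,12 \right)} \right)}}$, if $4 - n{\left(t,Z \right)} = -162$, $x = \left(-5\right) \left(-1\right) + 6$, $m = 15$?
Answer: $\sqrt{15942} \approx 126.26$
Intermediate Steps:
$x = 11$ ($x = 5 + 6 = 11$)
$h{\left(R,j \right)} = \frac{15 + R}{2 j}$ ($h{\left(R,j \right)} = \frac{R + 15}{j + j} = \frac{15 + R}{2 j}$)
$n{\left(t,Z \right)} = 166$ ($n{\left(t,Z \right)} = 4 - -162 = 4 + 162 = 166$)
$\sqrt{15776 + n{\left(-22,h{\left(x,12 \right)} \right)}} = \sqrt{15776 + 166} = \sqrt{15942}$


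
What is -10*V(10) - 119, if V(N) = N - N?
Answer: -119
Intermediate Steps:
V(N) = 0
-10*V(10) - 119 = -10*0 - 119 = 0 - 119 = -119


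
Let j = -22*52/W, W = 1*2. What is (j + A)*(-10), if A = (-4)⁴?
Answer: 3160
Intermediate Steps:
A = 256
W = 2
j = -572 (j = -22/(2/52) = -22/(2*(1/52)) = -22/1/26 = -22*26 = -572)
(j + A)*(-10) = (-572 + 256)*(-10) = -316*(-10) = 3160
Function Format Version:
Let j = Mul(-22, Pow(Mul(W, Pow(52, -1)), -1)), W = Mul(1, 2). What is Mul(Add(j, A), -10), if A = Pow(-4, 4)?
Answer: 3160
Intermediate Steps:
A = 256
W = 2
j = -572 (j = Mul(-22, Pow(Mul(2, Pow(52, -1)), -1)) = Mul(-22, Pow(Mul(2, Rational(1, 52)), -1)) = Mul(-22, Pow(Rational(1, 26), -1)) = Mul(-22, 26) = -572)
Mul(Add(j, A), -10) = Mul(Add(-572, 256), -10) = Mul(-316, -10) = 3160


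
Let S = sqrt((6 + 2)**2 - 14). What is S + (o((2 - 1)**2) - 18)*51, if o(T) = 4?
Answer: -714 + 5*sqrt(2) ≈ -706.93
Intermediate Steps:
S = 5*sqrt(2) (S = sqrt(8**2 - 14) = sqrt(64 - 14) = sqrt(50) = 5*sqrt(2) ≈ 7.0711)
S + (o((2 - 1)**2) - 18)*51 = 5*sqrt(2) + (4 - 18)*51 = 5*sqrt(2) - 14*51 = 5*sqrt(2) - 714 = -714 + 5*sqrt(2)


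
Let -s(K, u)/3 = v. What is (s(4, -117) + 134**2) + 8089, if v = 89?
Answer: 25778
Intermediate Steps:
s(K, u) = -267 (s(K, u) = -3*89 = -267)
(s(4, -117) + 134**2) + 8089 = (-267 + 134**2) + 8089 = (-267 + 17956) + 8089 = 17689 + 8089 = 25778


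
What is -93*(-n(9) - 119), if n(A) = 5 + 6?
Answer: 12090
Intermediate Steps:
n(A) = 11
-93*(-n(9) - 119) = -93*(-1*11 - 119) = -93*(-11 - 119) = -93*(-130) = 12090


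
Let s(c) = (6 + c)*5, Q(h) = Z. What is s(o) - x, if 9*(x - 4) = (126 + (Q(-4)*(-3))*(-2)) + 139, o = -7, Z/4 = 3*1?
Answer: -418/9 ≈ -46.444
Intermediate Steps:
Z = 12 (Z = 4*(3*1) = 4*3 = 12)
Q(h) = 12
s(c) = 30 + 5*c
x = 373/9 (x = 4 + ((126 + (12*(-3))*(-2)) + 139)/9 = 4 + ((126 - 36*(-2)) + 139)/9 = 4 + ((126 + 72) + 139)/9 = 4 + (198 + 139)/9 = 4 + (1/9)*337 = 4 + 337/9 = 373/9 ≈ 41.444)
s(o) - x = (30 + 5*(-7)) - 1*373/9 = (30 - 35) - 373/9 = -5 - 373/9 = -418/9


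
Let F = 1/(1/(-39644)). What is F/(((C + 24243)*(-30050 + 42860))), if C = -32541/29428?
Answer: -83331688/652752273645 ≈ -0.00012766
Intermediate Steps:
C = -32541/29428 (C = -32541*1/29428 = -32541/29428 ≈ -1.1058)
F = -39644 (F = 1/(-1/39644) = -39644)
F/(((C + 24243)*(-30050 + 42860))) = -39644*1/((-30050 + 42860)*(-32541/29428 + 24243)) = -39644/((713390463/29428)*12810) = -39644/652752273645/2102 = -39644*2102/652752273645 = -83331688/652752273645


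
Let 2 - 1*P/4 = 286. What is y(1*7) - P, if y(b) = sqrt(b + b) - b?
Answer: 1129 + sqrt(14) ≈ 1132.7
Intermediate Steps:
P = -1136 (P = 8 - 4*286 = 8 - 1144 = -1136)
y(b) = -b + sqrt(2)*sqrt(b) (y(b) = sqrt(2*b) - b = sqrt(2)*sqrt(b) - b = -b + sqrt(2)*sqrt(b))
y(1*7) - P = (-7 + sqrt(2)*sqrt(1*7)) - 1*(-1136) = (-1*7 + sqrt(2)*sqrt(7)) + 1136 = (-7 + sqrt(14)) + 1136 = 1129 + sqrt(14)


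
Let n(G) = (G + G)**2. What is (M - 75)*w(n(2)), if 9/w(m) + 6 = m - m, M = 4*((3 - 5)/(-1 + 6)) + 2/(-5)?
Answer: 231/2 ≈ 115.50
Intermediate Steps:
n(G) = 4*G**2 (n(G) = (2*G)**2 = 4*G**2)
M = -2 (M = 4*(-2/5) + 2*(-1/5) = 4*(-2*1/5) - 2/5 = 4*(-2/5) - 2/5 = -8/5 - 2/5 = -2)
w(m) = -3/2 (w(m) = 9/(-6 + (m - m)) = 9/(-6 + 0) = 9/(-6) = 9*(-1/6) = -3/2)
(M - 75)*w(n(2)) = (-2 - 75)*(-3/2) = -77*(-3/2) = 231/2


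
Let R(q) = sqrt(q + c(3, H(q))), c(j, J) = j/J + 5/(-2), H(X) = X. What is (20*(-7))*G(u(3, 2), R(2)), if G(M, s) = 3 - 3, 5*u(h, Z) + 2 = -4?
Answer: 0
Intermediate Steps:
c(j, J) = -5/2 + j/J (c(j, J) = j/J + 5*(-1/2) = j/J - 5/2 = -5/2 + j/J)
u(h, Z) = -6/5 (u(h, Z) = -2/5 + (1/5)*(-4) = -2/5 - 4/5 = -6/5)
R(q) = sqrt(-5/2 + q + 3/q) (R(q) = sqrt(q + (-5/2 + 3/q)) = sqrt(-5/2 + q + 3/q))
G(M, s) = 0
(20*(-7))*G(u(3, 2), R(2)) = (20*(-7))*0 = -140*0 = 0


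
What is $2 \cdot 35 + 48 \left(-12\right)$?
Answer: $-506$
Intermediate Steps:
$2 \cdot 35 + 48 \left(-12\right) = 70 - 576 = -506$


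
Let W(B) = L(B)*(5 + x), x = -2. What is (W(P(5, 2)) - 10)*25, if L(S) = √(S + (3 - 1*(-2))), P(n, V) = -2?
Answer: -250 + 75*√3 ≈ -120.10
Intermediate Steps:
L(S) = √(5 + S) (L(S) = √(S + (3 + 2)) = √(S + 5) = √(5 + S))
W(B) = 3*√(5 + B) (W(B) = √(5 + B)*(5 - 2) = √(5 + B)*3 = 3*√(5 + B))
(W(P(5, 2)) - 10)*25 = (3*√(5 - 2) - 10)*25 = (3*√3 - 10)*25 = (-10 + 3*√3)*25 = -250 + 75*√3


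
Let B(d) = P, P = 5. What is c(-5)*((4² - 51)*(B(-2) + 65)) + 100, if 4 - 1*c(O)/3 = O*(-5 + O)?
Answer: 338200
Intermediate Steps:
B(d) = 5
c(O) = 12 - 3*O*(-5 + O)
c(-5)*((4² - 51)*(B(-2) + 65)) + 100 = (12 - 3*(-5)² + 15*(-5))*((4² - 51)*(5 + 65)) + 100 = (12 - 3*25 - 75)*((16 - 51)*70) + 100 = (12 - 75 - 75)*(-35*70) + 100 = -138*(-2450) + 100 = 338100 + 100 = 338200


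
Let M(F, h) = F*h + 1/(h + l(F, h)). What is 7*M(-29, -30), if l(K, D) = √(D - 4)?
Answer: 2843925/467 - 7*I*√34/934 ≈ 6089.8 - 0.043701*I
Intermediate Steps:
l(K, D) = √(-4 + D)
M(F, h) = 1/(h + √(-4 + h)) + F*h (M(F, h) = F*h + 1/(h + √(-4 + h)) = 1/(h + √(-4 + h)) + F*h)
7*M(-29, -30) = 7*((1 - 29*(-30)² - 29*(-30)*√(-4 - 30))/(-30 + √(-4 - 30))) = 7*((1 - 29*900 - 29*(-30)*√(-34))/(-30 + √(-34))) = 7*((1 - 26100 - 29*(-30)*I*√34)/(-30 + I*√34)) = 7*((1 - 26100 + 870*I*√34)/(-30 + I*√34)) = 7*((-26099 + 870*I*√34)/(-30 + I*√34)) = 7*(-26099 + 870*I*√34)/(-30 + I*√34)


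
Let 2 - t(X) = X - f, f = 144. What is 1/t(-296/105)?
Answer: 105/15626 ≈ 0.0067196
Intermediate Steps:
t(X) = 146 - X (t(X) = 2 - (X - 1*144) = 2 - (X - 144) = 2 - (-144 + X) = 2 + (144 - X) = 146 - X)
1/t(-296/105) = 1/(146 - (-296)/105) = 1/(146 - 1*(-296/105)) = 1/(146 + 296/105) = 1/(15626/105) = 105/15626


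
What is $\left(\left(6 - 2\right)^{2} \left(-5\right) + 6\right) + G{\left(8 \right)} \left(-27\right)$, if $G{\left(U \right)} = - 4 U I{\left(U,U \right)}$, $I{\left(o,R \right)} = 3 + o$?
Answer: $9430$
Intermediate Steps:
$G{\left(U \right)} = - 4 U \left(3 + U\right)$
$\left(\left(6 - 2\right)^{2} \left(-5\right) + 6\right) + G{\left(8 \right)} \left(-27\right) = \left(\left(6 - 2\right)^{2} \left(-5\right) + 6\right) + \left(-4\right) 8 \left(3 + 8\right) \left(-27\right) = \left(4^{2} \left(-5\right) + 6\right) + \left(-4\right) 8 \cdot 11 \left(-27\right) = \left(16 \left(-5\right) + 6\right) - -9504 = \left(-80 + 6\right) + 9504 = -74 + 9504 = 9430$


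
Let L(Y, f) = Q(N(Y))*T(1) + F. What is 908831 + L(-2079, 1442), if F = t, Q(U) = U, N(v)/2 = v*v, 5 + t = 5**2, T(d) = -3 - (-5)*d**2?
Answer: 18197815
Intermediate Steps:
T(d) = -3 + 5*d**2
t = 20 (t = -5 + 5**2 = -5 + 25 = 20)
N(v) = 2*v**2 (N(v) = 2*(v*v) = 2*v**2)
F = 20
L(Y, f) = 20 + 4*Y**2 (L(Y, f) = (2*Y**2)*(-3 + 5*1**2) + 20 = (2*Y**2)*(-3 + 5*1) + 20 = (2*Y**2)*(-3 + 5) + 20 = (2*Y**2)*2 + 20 = 4*Y**2 + 20 = 20 + 4*Y**2)
908831 + L(-2079, 1442) = 908831 + (20 + 4*(-2079)**2) = 908831 + (20 + 4*4322241) = 908831 + (20 + 17288964) = 908831 + 17288984 = 18197815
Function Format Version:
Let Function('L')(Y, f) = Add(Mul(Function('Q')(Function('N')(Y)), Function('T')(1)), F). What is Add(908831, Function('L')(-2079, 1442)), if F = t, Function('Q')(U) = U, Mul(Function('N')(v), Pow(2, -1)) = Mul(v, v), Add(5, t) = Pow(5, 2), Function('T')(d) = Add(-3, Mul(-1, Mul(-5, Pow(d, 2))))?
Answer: 18197815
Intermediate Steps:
Function('T')(d) = Add(-3, Mul(5, Pow(d, 2)))
t = 20 (t = Add(-5, Pow(5, 2)) = Add(-5, 25) = 20)
Function('N')(v) = Mul(2, Pow(v, 2)) (Function('N')(v) = Mul(2, Mul(v, v)) = Mul(2, Pow(v, 2)))
F = 20
Function('L')(Y, f) = Add(20, Mul(4, Pow(Y, 2))) (Function('L')(Y, f) = Add(Mul(Mul(2, Pow(Y, 2)), Add(-3, Mul(5, Pow(1, 2)))), 20) = Add(Mul(Mul(2, Pow(Y, 2)), Add(-3, Mul(5, 1))), 20) = Add(Mul(Mul(2, Pow(Y, 2)), Add(-3, 5)), 20) = Add(Mul(Mul(2, Pow(Y, 2)), 2), 20) = Add(Mul(4, Pow(Y, 2)), 20) = Add(20, Mul(4, Pow(Y, 2))))
Add(908831, Function('L')(-2079, 1442)) = Add(908831, Add(20, Mul(4, Pow(-2079, 2)))) = Add(908831, Add(20, Mul(4, 4322241))) = Add(908831, Add(20, 17288964)) = Add(908831, 17288984) = 18197815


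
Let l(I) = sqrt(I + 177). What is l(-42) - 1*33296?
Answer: -33296 + 3*sqrt(15) ≈ -33284.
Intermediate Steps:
l(I) = sqrt(177 + I)
l(-42) - 1*33296 = sqrt(177 - 42) - 1*33296 = sqrt(135) - 33296 = 3*sqrt(15) - 33296 = -33296 + 3*sqrt(15)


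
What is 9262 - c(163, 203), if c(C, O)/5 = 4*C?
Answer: 6002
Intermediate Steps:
c(C, O) = 20*C (c(C, O) = 5*(4*C) = 20*C)
9262 - c(163, 203) = 9262 - 20*163 = 9262 - 1*3260 = 9262 - 3260 = 6002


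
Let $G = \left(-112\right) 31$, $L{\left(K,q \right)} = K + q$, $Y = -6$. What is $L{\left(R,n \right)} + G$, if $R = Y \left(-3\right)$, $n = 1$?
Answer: $-3453$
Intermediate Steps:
$R = 18$ ($R = \left(-6\right) \left(-3\right) = 18$)
$G = -3472$
$L{\left(R,n \right)} + G = \left(18 + 1\right) - 3472 = 19 - 3472 = -3453$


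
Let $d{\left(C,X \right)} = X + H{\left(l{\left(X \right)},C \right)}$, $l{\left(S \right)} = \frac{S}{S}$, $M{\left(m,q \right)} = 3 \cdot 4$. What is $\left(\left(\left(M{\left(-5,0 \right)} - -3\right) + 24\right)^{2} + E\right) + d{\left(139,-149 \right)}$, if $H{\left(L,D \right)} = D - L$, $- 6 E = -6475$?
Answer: $\frac{15535}{6} \approx 2589.2$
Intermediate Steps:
$M{\left(m,q \right)} = 12$
$E = \frac{6475}{6}$ ($E = \left(- \frac{1}{6}\right) \left(-6475\right) = \frac{6475}{6} \approx 1079.2$)
$l{\left(S \right)} = 1$
$d{\left(C,X \right)} = -1 + C + X$ ($d{\left(C,X \right)} = X + \left(C - 1\right) = X + \left(-1 + C\right) = -1 + C + X$)
$\left(\left(\left(M{\left(-5,0 \right)} - -3\right) + 24\right)^{2} + E\right) + d{\left(139,-149 \right)} = \left(\left(\left(12 - -3\right) + 24\right)^{2} + \frac{6475}{6}\right) - 11 = \left(\left(\left(12 + 3\right) + 24\right)^{2} + \frac{6475}{6}\right) - 11 = \left(\left(15 + 24\right)^{2} + \frac{6475}{6}\right) - 11 = \left(39^{2} + \frac{6475}{6}\right) - 11 = \left(1521 + \frac{6475}{6}\right) - 11 = \frac{15601}{6} - 11 = \frac{15535}{6}$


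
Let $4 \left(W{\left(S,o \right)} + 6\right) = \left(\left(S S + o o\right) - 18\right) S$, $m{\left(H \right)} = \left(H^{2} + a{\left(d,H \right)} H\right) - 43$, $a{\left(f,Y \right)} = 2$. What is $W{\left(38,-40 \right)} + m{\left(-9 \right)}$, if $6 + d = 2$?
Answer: $28761$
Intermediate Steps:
$d = -4$ ($d = -6 + 2 = -4$)
$m{\left(H \right)} = -43 + H^{2} + 2 H$ ($m{\left(H \right)} = \left(H^{2} + 2 H\right) - 43 = -43 + H^{2} + 2 H$)
$W{\left(S,o \right)} = -6 + \frac{S \left(-18 + S^{2} + o^{2}\right)}{4}$ ($W{\left(S,o \right)} = -6 + \frac{\left(\left(S S + o o\right) - 18\right) S}{4} = -6 + \frac{\left(\left(S^{2} + o^{2}\right) - 18\right) S}{4} = -6 + \frac{\left(-18 + S^{2} + o^{2}\right) S}{4} = -6 + \frac{S \left(-18 + S^{2} + o^{2}\right)}{4}$)
$W{\left(38,-40 \right)} + m{\left(-9 \right)} = \left(-6 - 171 + \frac{38^{3}}{4} + \frac{1}{4} \cdot 38 \left(-40\right)^{2}\right) + \left(-43 + \left(-9\right)^{2} + 2 \left(-9\right)\right) = \left(-6 - 171 + \frac{1}{4} \cdot 54872 + \frac{1}{4} \cdot 38 \cdot 1600\right) - -20 = \left(-6 - 171 + 13718 + 15200\right) + 20 = 28741 + 20 = 28761$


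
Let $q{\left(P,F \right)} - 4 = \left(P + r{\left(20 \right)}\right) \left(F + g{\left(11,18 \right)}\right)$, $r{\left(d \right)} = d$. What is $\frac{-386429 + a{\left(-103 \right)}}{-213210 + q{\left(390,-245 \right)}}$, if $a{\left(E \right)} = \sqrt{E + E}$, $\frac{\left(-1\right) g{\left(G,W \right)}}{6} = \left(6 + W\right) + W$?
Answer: $\frac{386429}{416976} - \frac{i \sqrt{206}}{416976} \approx 0.92674 - 3.4421 \cdot 10^{-5} i$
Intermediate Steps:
$g{\left(G,W \right)} = -36 - 12 W$ ($g{\left(G,W \right)} = - 6 \left(\left(6 + W\right) + W\right) = - 6 \left(6 + 2 W\right) = -36 - 12 W$)
$a{\left(E \right)} = \sqrt{2} \sqrt{E}$ ($a{\left(E \right)} = \sqrt{2 E} = \sqrt{2} \sqrt{E}$)
$q{\left(P,F \right)} = 4 + \left(-252 + F\right) \left(20 + P\right)$ ($q{\left(P,F \right)} = 4 + \left(P + 20\right) \left(F - 252\right) = 4 + \left(20 + P\right) \left(F - 252\right) = 4 + \left(20 + P\right) \left(-252 + F\right) = 4 + \left(-252 + F\right) \left(20 + P\right)$)
$\frac{-386429 + a{\left(-103 \right)}}{-213210 + q{\left(390,-245 \right)}} = \frac{-386429 + \sqrt{2} \sqrt{-103}}{-213210 - 203766} = \frac{-386429 + \sqrt{2} i \sqrt{103}}{-213210 - 203766} = \frac{-386429 + i \sqrt{206}}{-213210 - 203766} = \frac{-386429 + i \sqrt{206}}{-416976} = \left(-386429 + i \sqrt{206}\right) \left(- \frac{1}{416976}\right) = \frac{386429}{416976} - \frac{i \sqrt{206}}{416976}$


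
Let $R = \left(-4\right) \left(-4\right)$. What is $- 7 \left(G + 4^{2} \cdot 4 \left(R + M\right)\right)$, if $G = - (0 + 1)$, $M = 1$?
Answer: $-7609$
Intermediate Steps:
$G = -1$ ($G = \left(-1\right) 1 = -1$)
$R = 16$
$- 7 \left(G + 4^{2} \cdot 4 \left(R + M\right)\right) = - 7 \left(-1 + 4^{2} \cdot 4 \left(16 + 1\right)\right) = - 7 \left(-1 + 16 \cdot 4 \cdot 17\right) = - 7 \left(-1 + 64 \cdot 17\right) = - 7 \left(-1 + 1088\right) = \left(-7\right) 1087 = -7609$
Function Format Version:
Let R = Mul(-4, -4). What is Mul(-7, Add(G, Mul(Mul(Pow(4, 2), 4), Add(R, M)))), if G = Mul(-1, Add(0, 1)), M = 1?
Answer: -7609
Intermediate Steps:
G = -1 (G = Mul(-1, 1) = -1)
R = 16
Mul(-7, Add(G, Mul(Mul(Pow(4, 2), 4), Add(R, M)))) = Mul(-7, Add(-1, Mul(Mul(Pow(4, 2), 4), Add(16, 1)))) = Mul(-7, Add(-1, Mul(Mul(16, 4), 17))) = Mul(-7, Add(-1, Mul(64, 17))) = Mul(-7, Add(-1, 1088)) = Mul(-7, 1087) = -7609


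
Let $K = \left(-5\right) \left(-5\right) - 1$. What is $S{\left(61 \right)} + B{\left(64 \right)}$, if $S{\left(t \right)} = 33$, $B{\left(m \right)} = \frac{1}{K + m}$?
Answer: $\frac{2905}{88} \approx 33.011$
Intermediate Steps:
$K = 24$ ($K = 25 - 1 = 24$)
$B{\left(m \right)} = \frac{1}{24 + m}$
$S{\left(61 \right)} + B{\left(64 \right)} = 33 + \frac{1}{24 + 64} = 33 + \frac{1}{88} = \frac{2905}{88}$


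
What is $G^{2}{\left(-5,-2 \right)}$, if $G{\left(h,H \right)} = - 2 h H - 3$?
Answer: $529$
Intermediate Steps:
$G{\left(h,H \right)} = -3 - 2 H h$ ($G{\left(h,H \right)} = - 2 H h - 3 = -3 - 2 H h$)
$G^{2}{\left(-5,-2 \right)} = \left(-3 - \left(-4\right) \left(-5\right)\right)^{2} = \left(-3 - 20\right)^{2} = \left(-23\right)^{2} = 529$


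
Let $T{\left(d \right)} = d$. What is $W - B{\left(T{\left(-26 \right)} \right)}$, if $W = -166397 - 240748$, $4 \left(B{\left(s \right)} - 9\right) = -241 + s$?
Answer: $- \frac{1628349}{4} \approx -4.0709 \cdot 10^{5}$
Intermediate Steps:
$B{\left(s \right)} = - \frac{205}{4} + \frac{s}{4}$ ($B{\left(s \right)} = 9 + \frac{-241 + s}{4} = 9 + \left(- \frac{241}{4} + \frac{s}{4}\right) = - \frac{205}{4} + \frac{s}{4}$)
$W = -407145$ ($W = -166397 - 240748 = -407145$)
$W - B{\left(T{\left(-26 \right)} \right)} = -407145 - \left(- \frac{205}{4} + \frac{1}{4} \left(-26\right)\right) = -407145 - \left(- \frac{205}{4} - \frac{13}{2}\right) = -407145 - - \frac{231}{4} = -407145 + \frac{231}{4} = - \frac{1628349}{4}$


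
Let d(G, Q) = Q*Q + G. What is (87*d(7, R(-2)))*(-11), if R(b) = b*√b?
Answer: 957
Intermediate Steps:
R(b) = b^(3/2)
d(G, Q) = G + Q² (d(G, Q) = Q² + G = G + Q²)
(87*d(7, R(-2)))*(-11) = (87*(7 + ((-2)^(3/2))²))*(-11) = (87*(7 + (-2*I*√2)²))*(-11) = (87*(7 - 8))*(-11) = (87*(-1))*(-11) = -87*(-11) = 957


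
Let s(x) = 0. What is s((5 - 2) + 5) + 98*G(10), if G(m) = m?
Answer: 980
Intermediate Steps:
s((5 - 2) + 5) + 98*G(10) = 0 + 98*10 = 0 + 980 = 980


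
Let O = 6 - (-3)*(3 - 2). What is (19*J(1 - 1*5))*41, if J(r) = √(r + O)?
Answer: 779*√5 ≈ 1741.9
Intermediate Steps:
O = 9 (O = 6 - (-3) = 6 - 1*(-3) = 6 + 3 = 9)
J(r) = √(9 + r) (J(r) = √(r + 9) = √(9 + r))
(19*J(1 - 1*5))*41 = (19*√(9 + (1 - 1*5)))*41 = (19*√(9 + (1 - 5)))*41 = (19*√(9 - 4))*41 = (19*√5)*41 = 779*√5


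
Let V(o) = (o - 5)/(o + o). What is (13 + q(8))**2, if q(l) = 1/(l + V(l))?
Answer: 2954961/17161 ≈ 172.19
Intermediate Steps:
V(o) = (-5 + o)/(2*o) (V(o) = (-5 + o)/((2*o)) = (-5 + o)*(1/(2*o)) = (-5 + o)/(2*o))
q(l) = 1/(l + (-5 + l)/(2*l))
(13 + q(8))**2 = (13 + 2*8/(-5 + 8 + 2*8**2))**2 = (13 + 2*8/(-5 + 8 + 2*64))**2 = (13 + 2*8/(-5 + 8 + 128))**2 = (13 + 2*8/131)**2 = (13 + 2*8*(1/131))**2 = (13 + 16/131)**2 = (1719/131)**2 = 2954961/17161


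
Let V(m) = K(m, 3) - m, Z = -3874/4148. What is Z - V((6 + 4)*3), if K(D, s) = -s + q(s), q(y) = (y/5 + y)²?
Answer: 990649/51850 ≈ 19.106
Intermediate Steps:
q(y) = 36*y²/25 (q(y) = (y*(⅕) + y)² = (y/5 + y)² = (6*y/5)² = 36*y²/25)
Z = -1937/2074 (Z = -3874*1/4148 = -1937/2074 ≈ -0.93394)
K(D, s) = -s + 36*s²/25
V(m) = 249/25 - m (V(m) = (1/25)*3*(-25 + 36*3) - m = (1/25)*3*(-25 + 108) - m = (1/25)*3*83 - m = 249/25 - m)
Z - V((6 + 4)*3) = -1937/2074 - (249/25 - (6 + 4)*3) = -1937/2074 - (249/25 - 10*3) = -1937/2074 - (249/25 - 1*30) = -1937/2074 - (249/25 - 30) = -1937/2074 - 1*(-501/25) = -1937/2074 + 501/25 = 990649/51850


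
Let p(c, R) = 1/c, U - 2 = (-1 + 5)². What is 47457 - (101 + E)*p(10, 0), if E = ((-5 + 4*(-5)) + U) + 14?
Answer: 237231/5 ≈ 47446.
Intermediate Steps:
U = 18 (U = 2 + (-1 + 5)² = 2 + 4² = 2 + 16 = 18)
E = 7 (E = ((-5 + 4*(-5)) + 18) + 14 = ((-5 - 20) + 18) + 14 = (-25 + 18) + 14 = -7 + 14 = 7)
47457 - (101 + E)*p(10, 0) = 47457 - (101 + 7)/10 = 47457 - 108/10 = 47457 - 1*54/5 = 47457 - 54/5 = 237231/5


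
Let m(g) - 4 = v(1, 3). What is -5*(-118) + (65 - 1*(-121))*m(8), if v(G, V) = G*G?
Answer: 1520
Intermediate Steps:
v(G, V) = G²
m(g) = 5 (m(g) = 4 + 1² = 4 + 1 = 5)
-5*(-118) + (65 - 1*(-121))*m(8) = -5*(-118) + (65 - 1*(-121))*5 = 590 + (65 + 121)*5 = 590 + 186*5 = 590 + 930 = 1520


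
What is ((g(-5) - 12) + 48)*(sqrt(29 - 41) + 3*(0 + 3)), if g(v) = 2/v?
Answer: 1602/5 + 356*I*sqrt(3)/5 ≈ 320.4 + 123.32*I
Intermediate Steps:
((g(-5) - 12) + 48)*(sqrt(29 - 41) + 3*(0 + 3)) = ((2/(-5) - 12) + 48)*(sqrt(29 - 41) + 3*(0 + 3)) = ((2*(-1/5) - 12) + 48)*(sqrt(-12) + 3*3) = ((-2/5 - 12) + 48)*(2*I*sqrt(3) + 9) = (-62/5 + 48)*(9 + 2*I*sqrt(3)) = 178*(9 + 2*I*sqrt(3))/5 = 1602/5 + 356*I*sqrt(3)/5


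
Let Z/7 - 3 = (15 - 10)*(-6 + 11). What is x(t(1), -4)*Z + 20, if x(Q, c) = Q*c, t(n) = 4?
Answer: -3116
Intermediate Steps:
Z = 196 (Z = 21 + 7*((15 - 10)*(-6 + 11)) = 21 + 7*(5*5) = 21 + 7*25 = 21 + 175 = 196)
x(t(1), -4)*Z + 20 = (4*(-4))*196 + 20 = -16*196 + 20 = -3136 + 20 = -3116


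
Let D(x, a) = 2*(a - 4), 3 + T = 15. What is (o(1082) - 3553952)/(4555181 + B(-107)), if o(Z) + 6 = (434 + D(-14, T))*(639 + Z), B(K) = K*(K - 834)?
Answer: -694877/1163967 ≈ -0.59699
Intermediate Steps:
B(K) = K*(-834 + K)
T = 12 (T = -3 + 15 = 12)
D(x, a) = -8 + 2*a (D(x, a) = 2*(-4 + a) = -8 + 2*a)
o(Z) = 287544 + 450*Z (o(Z) = -6 + (434 + (-8 + 2*12))*(639 + Z) = -6 + (434 + (-8 + 24))*(639 + Z) = -6 + (434 + 16)*(639 + Z) = -6 + 450*(639 + Z) = -6 + (287550 + 450*Z) = 287544 + 450*Z)
(o(1082) - 3553952)/(4555181 + B(-107)) = ((287544 + 450*1082) - 3553952)/(4555181 - 107*(-834 - 107)) = ((287544 + 486900) - 3553952)/(4555181 - 107*(-941)) = (774444 - 3553952)/(4555181 + 100687) = -2779508/4655868 = -2779508*1/4655868 = -694877/1163967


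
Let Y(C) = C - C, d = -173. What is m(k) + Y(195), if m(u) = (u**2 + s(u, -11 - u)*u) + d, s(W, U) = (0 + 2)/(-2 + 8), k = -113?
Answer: 37675/3 ≈ 12558.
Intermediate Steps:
Y(C) = 0
s(W, U) = 1/3 (s(W, U) = 2/6 = 2*(1/6) = 1/3)
m(u) = -173 + u**2 + u/3 (m(u) = (u**2 + u/3) - 173 = -173 + u**2 + u/3)
m(k) + Y(195) = (-173 + (-113)**2 + (1/3)*(-113)) + 0 = (-173 + 12769 - 113/3) + 0 = 37675/3 + 0 = 37675/3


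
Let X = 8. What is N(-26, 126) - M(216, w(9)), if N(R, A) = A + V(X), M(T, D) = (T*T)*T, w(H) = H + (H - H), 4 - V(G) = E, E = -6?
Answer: -10077560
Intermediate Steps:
V(G) = 10 (V(G) = 4 - 1*(-6) = 4 + 6 = 10)
w(H) = H (w(H) = H + 0 = H)
M(T, D) = T³ (M(T, D) = T²*T = T³)
N(R, A) = 10 + A (N(R, A) = A + 10 = 10 + A)
N(-26, 126) - M(216, w(9)) = (10 + 126) - 1*216³ = 136 - 1*10077696 = 136 - 10077696 = -10077560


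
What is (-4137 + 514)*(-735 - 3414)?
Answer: 15031827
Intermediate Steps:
(-4137 + 514)*(-735 - 3414) = -3623*(-4149) = 15031827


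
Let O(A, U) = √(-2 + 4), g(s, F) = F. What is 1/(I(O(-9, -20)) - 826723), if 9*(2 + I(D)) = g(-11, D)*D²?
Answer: -66964725/55361412275617 - 18*√2/55361412275617 ≈ -1.2096e-6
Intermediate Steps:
O(A, U) = √2
I(D) = -2 + D³/9 (I(D) = -2 + (D*D²)/9 = -2 + D³/9)
1/(I(O(-9, -20)) - 826723) = 1/((-2 + (√2)³/9) - 826723) = 1/((-2 + (2*√2)/9) - 826723) = 1/((-2 + 2*√2/9) - 826723) = 1/(-826725 + 2*√2/9)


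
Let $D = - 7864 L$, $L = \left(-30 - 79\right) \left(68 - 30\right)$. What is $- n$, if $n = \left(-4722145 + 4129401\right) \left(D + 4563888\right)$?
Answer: $22012482604544$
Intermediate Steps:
$L = -4142$ ($L = \left(-109\right) 38 = -4142$)
$D = 32572688$ ($D = \left(-7864\right) \left(-4142\right) = 32572688$)
$n = -22012482604544$ ($n = \left(-4722145 + 4129401\right) \left(32572688 + 4563888\right) = \left(-592744\right) 37136576 = -22012482604544$)
$- n = \left(-1\right) \left(-22012482604544\right) = 22012482604544$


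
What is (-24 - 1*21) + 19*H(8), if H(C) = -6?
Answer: -159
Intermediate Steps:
(-24 - 1*21) + 19*H(8) = (-24 - 1*21) + 19*(-6) = (-24 - 21) - 114 = -45 - 114 = -159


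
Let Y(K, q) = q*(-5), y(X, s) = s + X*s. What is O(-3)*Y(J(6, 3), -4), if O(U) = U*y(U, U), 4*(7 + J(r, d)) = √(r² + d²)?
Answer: -360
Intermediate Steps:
J(r, d) = -7 + √(d² + r²)/4 (J(r, d) = -7 + √(r² + d²)/4 = -7 + √(d² + r²)/4)
O(U) = U²*(1 + U) (O(U) = U*(U*(1 + U)) = U²*(1 + U))
Y(K, q) = -5*q
O(-3)*Y(J(6, 3), -4) = ((-3)²*(1 - 3))*(-5*(-4)) = (9*(-2))*20 = -18*20 = -360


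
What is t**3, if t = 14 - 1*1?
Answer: 2197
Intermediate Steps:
t = 13 (t = 14 - 1 = 13)
t**3 = 13**3 = 2197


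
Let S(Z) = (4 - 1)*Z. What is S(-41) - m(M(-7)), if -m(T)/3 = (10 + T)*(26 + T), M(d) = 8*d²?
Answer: 503985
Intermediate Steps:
S(Z) = 3*Z
m(T) = -3*(10 + T)*(26 + T)
S(-41) - m(M(-7)) = 3*(-41) - (-780 - 864*(-7)² - 3*(8*(-7)²)²) = -123 - (-780 - 864*49 - 3*(8*49)²) = -123 - (-780 - 108*392 - 3*392²) = -123 - (-780 - 42336 - 3*153664) = -123 - (-780 - 42336 - 460992) = -123 - 1*(-504108) = -123 + 504108 = 503985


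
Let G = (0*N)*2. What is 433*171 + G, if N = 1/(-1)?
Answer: 74043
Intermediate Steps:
N = -1
G = 0 (G = (0*(-1))*2 = 0*2 = 0)
433*171 + G = 433*171 + 0 = 74043 + 0 = 74043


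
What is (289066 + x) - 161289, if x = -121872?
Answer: 5905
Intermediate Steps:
(289066 + x) - 161289 = (289066 - 121872) - 161289 = 167194 - 161289 = 5905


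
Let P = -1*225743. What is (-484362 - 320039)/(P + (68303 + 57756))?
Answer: 61877/7668 ≈ 8.0695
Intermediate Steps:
P = -225743
(-484362 - 320039)/(P + (68303 + 57756)) = (-484362 - 320039)/(-225743 + (68303 + 57756)) = -804401/(-225743 + 126059) = -804401/(-99684) = -804401*(-1/99684) = 61877/7668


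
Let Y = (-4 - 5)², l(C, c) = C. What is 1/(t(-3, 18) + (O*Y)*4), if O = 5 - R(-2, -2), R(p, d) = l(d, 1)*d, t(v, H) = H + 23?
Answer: 1/365 ≈ 0.0027397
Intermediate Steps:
t(v, H) = 23 + H
Y = 81 (Y = (-9)² = 81)
R(p, d) = d² (R(p, d) = d*d = d²)
O = 1 (O = 5 - 1*(-2)² = 5 - 1*4 = 5 - 4 = 1)
1/(t(-3, 18) + (O*Y)*4) = 1/((23 + 18) + (1*81)*4) = 1/(41 + 81*4) = 1/(41 + 324) = 1/365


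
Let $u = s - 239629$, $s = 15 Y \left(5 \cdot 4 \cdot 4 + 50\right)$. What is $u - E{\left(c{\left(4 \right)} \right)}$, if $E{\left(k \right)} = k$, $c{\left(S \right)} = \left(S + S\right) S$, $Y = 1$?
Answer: $-237711$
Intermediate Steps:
$c{\left(S \right)} = 2 S^{2}$ ($c{\left(S \right)} = 2 S S = 2 S^{2}$)
$s = 1950$ ($s = 15 \cdot 1 \left(5 \cdot 4 \cdot 4 + 50\right) = 15 \left(20 \cdot 4 + 50\right) = 15 \left(80 + 50\right) = 15 \cdot 130 = 1950$)
$u = -237679$ ($u = 1950 - 239629 = -237679$)
$u - E{\left(c{\left(4 \right)} \right)} = -237679 - 2 \cdot 4^{2} = -237679 - 2 \cdot 16 = -237679 - 32 = -237711$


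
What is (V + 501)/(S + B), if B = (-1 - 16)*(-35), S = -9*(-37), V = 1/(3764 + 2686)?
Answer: 3231451/5985600 ≈ 0.53987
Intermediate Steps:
V = 1/6450 ≈ 0.00015504
S = 333
B = 595 (B = -17*(-35) = 595)
(V + 501)/(S + B) = (1/6450 + 501)/(333 + 595) = (3231451/6450)/928 = (3231451/6450)*(1/928) = 3231451/5985600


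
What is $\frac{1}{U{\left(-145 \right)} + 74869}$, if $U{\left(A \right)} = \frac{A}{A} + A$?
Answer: $\frac{1}{74725} \approx 1.3382 \cdot 10^{-5}$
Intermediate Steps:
$U{\left(A \right)} = 1 + A$
$\frac{1}{U{\left(-145 \right)} + 74869} = \frac{1}{\left(1 - 145\right) + 74869} = \frac{1}{-144 + 74869} = \frac{1}{74725}$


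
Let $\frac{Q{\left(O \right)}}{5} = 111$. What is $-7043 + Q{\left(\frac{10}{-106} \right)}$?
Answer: $-6488$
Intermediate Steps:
$Q{\left(O \right)} = 555$ ($Q{\left(O \right)} = 5 \cdot 111 = 555$)
$-7043 + Q{\left(\frac{10}{-106} \right)} = -7043 + 555 = -6488$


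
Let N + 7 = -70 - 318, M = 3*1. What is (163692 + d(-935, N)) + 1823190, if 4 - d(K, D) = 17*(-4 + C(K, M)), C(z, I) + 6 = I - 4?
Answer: 1987073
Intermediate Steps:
M = 3
C(z, I) = -10 + I (C(z, I) = -6 + (I - 4) = -6 + (-4 + I) = -10 + I)
N = -395 (N = -7 + (-70 - 318) = -7 - 388 = -395)
d(K, D) = 191 (d(K, D) = 4 - 17*(-4 + (-10 + 3)) = 4 - 17*(-4 - 7) = 4 - 17*(-11) = 4 - 1*(-187) = 4 + 187 = 191)
(163692 + d(-935, N)) + 1823190 = (163692 + 191) + 1823190 = 163883 + 1823190 = 1987073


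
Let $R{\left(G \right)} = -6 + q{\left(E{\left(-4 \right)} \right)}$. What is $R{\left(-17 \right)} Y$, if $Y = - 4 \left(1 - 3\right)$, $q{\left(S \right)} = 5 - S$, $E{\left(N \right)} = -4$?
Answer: $24$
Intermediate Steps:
$Y = 8$ ($Y = \left(-4\right) \left(-2\right) = 8$)
$R{\left(G \right)} = 3$ ($R{\left(G \right)} = -6 + \left(5 - -4\right) = -6 + \left(5 + 4\right) = -6 + 9 = 3$)
$R{\left(-17 \right)} Y = 3 \cdot 8 = 24$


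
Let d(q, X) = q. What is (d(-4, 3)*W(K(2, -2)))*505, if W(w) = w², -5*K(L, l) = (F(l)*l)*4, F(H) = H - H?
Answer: 0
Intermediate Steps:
F(H) = 0
K(L, l) = 0 (K(L, l) = -0*l*4/5 = -0*4 = -⅕*0 = 0)
(d(-4, 3)*W(K(2, -2)))*505 = -4*0²*505 = -4*0*505 = 0*505 = 0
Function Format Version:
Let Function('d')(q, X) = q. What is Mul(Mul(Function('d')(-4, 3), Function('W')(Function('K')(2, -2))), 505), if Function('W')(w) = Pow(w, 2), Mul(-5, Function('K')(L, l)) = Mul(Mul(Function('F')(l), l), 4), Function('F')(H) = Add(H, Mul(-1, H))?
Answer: 0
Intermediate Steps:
Function('F')(H) = 0
Function('K')(L, l) = 0 (Function('K')(L, l) = Mul(Rational(-1, 5), Mul(Mul(0, l), 4)) = Mul(Rational(-1, 5), Mul(0, 4)) = Mul(Rational(-1, 5), 0) = 0)
Mul(Mul(Function('d')(-4, 3), Function('W')(Function('K')(2, -2))), 505) = Mul(Mul(-4, Pow(0, 2)), 505) = Mul(Mul(-4, 0), 505) = Mul(0, 505) = 0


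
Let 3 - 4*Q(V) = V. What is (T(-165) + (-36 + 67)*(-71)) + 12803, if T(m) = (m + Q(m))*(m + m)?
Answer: 51192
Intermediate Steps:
Q(V) = ¾ - V/4
T(m) = 2*m*(¾ + 3*m/4) (T(m) = (m + (¾ - m/4))*(m + m) = (¾ + 3*m/4)*(2*m) = 2*m*(¾ + 3*m/4))
(T(-165) + (-36 + 67)*(-71)) + 12803 = ((3/2)*(-165)*(1 - 165) + (-36 + 67)*(-71)) + 12803 = ((3/2)*(-165)*(-164) + 31*(-71)) + 12803 = (40590 - 2201) + 12803 = 38389 + 12803 = 51192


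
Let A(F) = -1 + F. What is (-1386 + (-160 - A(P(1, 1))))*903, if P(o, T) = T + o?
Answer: -1396941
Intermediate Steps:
(-1386 + (-160 - A(P(1, 1))))*903 = (-1386 + (-160 - (-1 + (1 + 1))))*903 = (-1386 + (-160 - (-1 + 2)))*903 = (-1386 + (-160 - 1*1))*903 = (-1386 + (-160 - 1))*903 = (-1386 - 161)*903 = -1547*903 = -1396941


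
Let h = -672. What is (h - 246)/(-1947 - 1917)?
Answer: 153/644 ≈ 0.23758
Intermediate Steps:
(h - 246)/(-1947 - 1917) = (-672 - 246)/(-1947 - 1917) = -918/(-3864) = -918*(-1/3864) = 153/644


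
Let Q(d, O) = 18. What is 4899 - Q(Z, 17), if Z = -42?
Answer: 4881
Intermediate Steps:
4899 - Q(Z, 17) = 4899 - 1*18 = 4899 - 18 = 4881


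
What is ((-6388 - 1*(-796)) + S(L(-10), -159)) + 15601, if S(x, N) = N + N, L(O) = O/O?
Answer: 9691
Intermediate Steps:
L(O) = 1
S(x, N) = 2*N
((-6388 - 1*(-796)) + S(L(-10), -159)) + 15601 = ((-6388 - 1*(-796)) + 2*(-159)) + 15601 = ((-6388 + 796) - 318) + 15601 = (-5592 - 318) + 15601 = -5910 + 15601 = 9691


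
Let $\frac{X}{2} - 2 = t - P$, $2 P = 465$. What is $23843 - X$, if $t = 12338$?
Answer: $-372$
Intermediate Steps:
$P = \frac{465}{2}$ ($P = \frac{1}{2} \cdot 465 = \frac{465}{2} \approx 232.5$)
$X = 24215$ ($X = 4 + 2 \left(12338 - \frac{465}{2}\right) = 4 + 2 \cdot \frac{24211}{2} = 4 + 24211 = 24215$)
$23843 - X = 23843 - 24215 = -372$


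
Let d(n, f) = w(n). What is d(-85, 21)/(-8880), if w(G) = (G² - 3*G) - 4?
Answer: -623/740 ≈ -0.84189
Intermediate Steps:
w(G) = -4 + G² - 3*G
d(n, f) = -4 + n² - 3*n
d(-85, 21)/(-8880) = (-4 + (-85)² - 3*(-85))/(-8880) = (-4 + 7225 + 255)*(-1/8880) = 7476*(-1/8880) = -623/740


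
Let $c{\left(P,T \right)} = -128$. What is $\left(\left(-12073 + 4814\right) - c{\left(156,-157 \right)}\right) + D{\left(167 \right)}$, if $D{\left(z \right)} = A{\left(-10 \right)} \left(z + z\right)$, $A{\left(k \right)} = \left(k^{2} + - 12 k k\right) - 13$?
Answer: $-378873$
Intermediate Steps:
$A{\left(k \right)} = -13 - 11 k^{2}$ ($A{\left(k \right)} = \left(k^{2} - 12 k^{2}\right) - 13 = - 11 k^{2} - 13 = -13 - 11 k^{2}$)
$D{\left(z \right)} = - 2226 z$ ($D{\left(z \right)} = \left(-13 - 11 \left(-10\right)^{2}\right) \left(z + z\right) = \left(-13 - 1100\right) 2 z = - 1113 \cdot 2 z = - 2226 z$)
$\left(\left(-12073 + 4814\right) - c{\left(156,-157 \right)}\right) + D{\left(167 \right)} = \left(\left(-12073 + 4814\right) - -128\right) - 371742 = \left(-7259 + 128\right) - 371742 = -7131 - 371742 = -378873$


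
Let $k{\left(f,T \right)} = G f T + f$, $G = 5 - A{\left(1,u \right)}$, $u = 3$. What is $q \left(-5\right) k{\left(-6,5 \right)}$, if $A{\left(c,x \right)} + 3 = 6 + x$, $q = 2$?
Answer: $-240$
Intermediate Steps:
$A{\left(c,x \right)} = 3 + x$ ($A{\left(c,x \right)} = -3 + \left(6 + x\right) = 3 + x$)
$G = -1$ ($G = 5 - \left(3 + 3\right) = 5 - 6 = -1$)
$k{\left(f,T \right)} = f - T f$ ($k{\left(f,T \right)} = - f T + f = - T f + f = f - T f$)
$q \left(-5\right) k{\left(-6,5 \right)} = 2 \left(-5\right) \left(- 6 \left(1 - 5\right)\right) = - 10 \left(- 6 \left(1 - 5\right)\right) = - 10 \left(\left(-6\right) \left(-4\right)\right) = \left(-10\right) 24 = -240$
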